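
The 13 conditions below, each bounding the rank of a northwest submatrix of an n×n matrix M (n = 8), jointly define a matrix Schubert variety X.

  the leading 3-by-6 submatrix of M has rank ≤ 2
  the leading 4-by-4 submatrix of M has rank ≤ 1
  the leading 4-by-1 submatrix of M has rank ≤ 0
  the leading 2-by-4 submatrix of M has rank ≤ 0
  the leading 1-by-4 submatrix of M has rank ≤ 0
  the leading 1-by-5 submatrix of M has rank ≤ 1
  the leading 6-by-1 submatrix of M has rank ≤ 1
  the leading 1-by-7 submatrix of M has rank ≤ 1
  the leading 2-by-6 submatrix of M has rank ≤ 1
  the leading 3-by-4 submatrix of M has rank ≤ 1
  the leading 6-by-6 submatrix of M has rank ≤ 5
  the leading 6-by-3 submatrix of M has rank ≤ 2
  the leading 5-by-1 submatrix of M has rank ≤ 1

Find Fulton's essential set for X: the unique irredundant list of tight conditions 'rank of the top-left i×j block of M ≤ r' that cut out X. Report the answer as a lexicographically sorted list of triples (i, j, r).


Propagating the 13 rank bounds to every northwest block:

  row 1: 0, 0, 0, 0, 1, 1, 1, 1
  row 2: 0, 0, 0, 0, 1, 1, 2, 2
  row 3: 0, 1, 1, 1, 2, 2, 3, 3
  row 4: 0, 1, 1, 1, 2, 3, 4, 4
  row 5: 1, 2, 2, 2, 3, 4, 5, 5
  row 6: 1, 2, 2, 3, 4, 5, 6, 6
  row 7: 1, 2, 3, 4, 5, 6, 7, 7
  row 8: 1, 2, 3, 4, 5, 6, 7, 8

second differences of R give the permutation w = (5, 7, 2, 6, 1, 4, 3, 8).

Fulton essential set (5 of the 14 Rothe cells):

[(2, 4, 0), (2, 6, 1), (4, 1, 0), (4, 4, 1), (6, 3, 2)]


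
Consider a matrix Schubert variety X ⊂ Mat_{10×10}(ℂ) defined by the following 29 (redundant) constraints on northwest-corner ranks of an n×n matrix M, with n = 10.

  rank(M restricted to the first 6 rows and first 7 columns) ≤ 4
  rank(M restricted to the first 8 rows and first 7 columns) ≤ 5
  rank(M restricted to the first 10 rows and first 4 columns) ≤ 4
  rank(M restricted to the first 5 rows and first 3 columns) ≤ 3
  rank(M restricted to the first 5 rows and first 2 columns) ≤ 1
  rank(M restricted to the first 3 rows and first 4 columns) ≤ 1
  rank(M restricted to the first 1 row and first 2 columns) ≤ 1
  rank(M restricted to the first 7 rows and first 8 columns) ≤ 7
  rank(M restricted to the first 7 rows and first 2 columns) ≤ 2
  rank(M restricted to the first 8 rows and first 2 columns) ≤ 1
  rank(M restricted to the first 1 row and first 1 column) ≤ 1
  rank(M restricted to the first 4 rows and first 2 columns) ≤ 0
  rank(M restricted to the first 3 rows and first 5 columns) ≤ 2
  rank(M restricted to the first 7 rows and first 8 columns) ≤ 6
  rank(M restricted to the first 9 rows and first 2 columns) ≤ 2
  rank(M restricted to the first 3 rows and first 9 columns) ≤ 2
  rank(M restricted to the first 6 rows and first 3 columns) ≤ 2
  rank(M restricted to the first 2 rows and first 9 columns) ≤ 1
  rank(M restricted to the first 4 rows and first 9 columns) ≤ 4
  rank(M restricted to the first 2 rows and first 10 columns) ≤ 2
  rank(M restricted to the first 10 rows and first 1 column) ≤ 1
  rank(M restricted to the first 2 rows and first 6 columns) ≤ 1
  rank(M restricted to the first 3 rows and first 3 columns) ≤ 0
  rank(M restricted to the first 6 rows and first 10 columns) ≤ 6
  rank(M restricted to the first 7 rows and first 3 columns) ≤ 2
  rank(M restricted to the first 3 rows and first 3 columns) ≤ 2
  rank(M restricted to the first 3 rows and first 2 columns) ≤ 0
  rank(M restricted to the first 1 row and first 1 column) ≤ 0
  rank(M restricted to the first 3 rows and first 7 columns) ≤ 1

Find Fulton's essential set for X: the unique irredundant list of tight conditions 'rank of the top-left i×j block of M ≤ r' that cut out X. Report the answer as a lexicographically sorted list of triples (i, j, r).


Computing R[i][j] = min implied NW-rank bound (n=10, 29 conditions):

  i=1: 0 0 0 1 1 1 1 1 1 1
  i=2: 0 0 0 1 1 1 1 1 1 2
  i=3: 0 0 0 1 1 1 1 2 2 3
  i=4: 0 0 1 2 2 2 2 3 3 4
  i=5: 1 1 2 3 3 3 3 4 4 5
  i=6: 1 1 2 3 4 4 4 5 5 6
  i=7: 1 1 2 3 4 5 5 6 6 7
  i=8: 1 1 2 3 4 5 5 6 7 8
  i=9: 1 2 3 4 5 6 6 7 8 9
  i=10: 1 2 3 4 5 6 7 8 9 10

so w = (4, 10, 8, 3, 1, 5, 6, 9, 2, 7).

6 SE-corners of the 23-cell Rothe diagram give Ess(w):

[(2, 9, 1), (3, 3, 0), (3, 7, 1), (4, 2, 0), (8, 2, 1), (8, 7, 5)]


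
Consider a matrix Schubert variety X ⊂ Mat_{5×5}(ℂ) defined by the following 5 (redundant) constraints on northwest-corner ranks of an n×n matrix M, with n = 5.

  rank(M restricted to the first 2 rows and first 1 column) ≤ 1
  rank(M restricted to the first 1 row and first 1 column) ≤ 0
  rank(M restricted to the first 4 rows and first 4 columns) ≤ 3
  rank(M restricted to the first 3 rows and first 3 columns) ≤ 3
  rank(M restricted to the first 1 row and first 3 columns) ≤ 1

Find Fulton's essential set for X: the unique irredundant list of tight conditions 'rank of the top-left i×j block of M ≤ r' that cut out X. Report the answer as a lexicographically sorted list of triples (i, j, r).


Reconstructing r_w from the 5 given conditions:

  R[1]: 0, 1, 1, 1, 1
  R[2]: 1, 2, 2, 2, 2
  R[3]: 1, 2, 3, 3, 3
  R[4]: 1, 2, 3, 3, 4
  R[5]: 1, 2, 3, 4, 5

hence w(1..5) = (2, 1, 3, 5, 4).

ℓ(w)=2; the 2 essential cells (i,j,r):

[(1, 1, 0), (4, 4, 3)]


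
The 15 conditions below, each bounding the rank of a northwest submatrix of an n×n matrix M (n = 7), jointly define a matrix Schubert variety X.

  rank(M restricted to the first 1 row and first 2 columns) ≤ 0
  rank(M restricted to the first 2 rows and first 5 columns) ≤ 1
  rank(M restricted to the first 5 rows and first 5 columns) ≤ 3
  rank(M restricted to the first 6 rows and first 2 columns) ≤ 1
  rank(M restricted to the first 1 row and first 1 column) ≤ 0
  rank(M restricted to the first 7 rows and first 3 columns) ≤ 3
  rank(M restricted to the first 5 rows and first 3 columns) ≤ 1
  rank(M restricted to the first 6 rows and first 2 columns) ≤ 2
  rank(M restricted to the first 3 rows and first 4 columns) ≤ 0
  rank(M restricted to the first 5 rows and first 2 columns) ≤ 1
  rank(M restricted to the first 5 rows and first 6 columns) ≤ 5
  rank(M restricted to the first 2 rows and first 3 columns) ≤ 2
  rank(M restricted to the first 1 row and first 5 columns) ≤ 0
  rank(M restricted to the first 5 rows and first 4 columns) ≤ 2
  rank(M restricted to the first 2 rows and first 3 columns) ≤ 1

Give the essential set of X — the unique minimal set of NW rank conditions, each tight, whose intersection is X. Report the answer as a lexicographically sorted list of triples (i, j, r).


Rank table r_w(7×7) implied by the 15 constraints:

  i=1: 0 0 0 0 0 1 1
  i=2: 0 0 0 0 1 2 2
  i=3: 0 0 0 0 1 2 3
  i=4: 1 1 1 1 2 3 4
  i=5: 1 1 1 2 3 4 5
  i=6: 1 1 2 3 4 5 6
  i=7: 1 2 3 4 5 6 7

reading off 1-entries of Δ²R: w = (6, 5, 7, 1, 4, 3, 2).

Fulton essential set (4 of the 16 Rothe cells):

[(1, 5, 0), (3, 4, 0), (5, 3, 1), (6, 2, 1)]


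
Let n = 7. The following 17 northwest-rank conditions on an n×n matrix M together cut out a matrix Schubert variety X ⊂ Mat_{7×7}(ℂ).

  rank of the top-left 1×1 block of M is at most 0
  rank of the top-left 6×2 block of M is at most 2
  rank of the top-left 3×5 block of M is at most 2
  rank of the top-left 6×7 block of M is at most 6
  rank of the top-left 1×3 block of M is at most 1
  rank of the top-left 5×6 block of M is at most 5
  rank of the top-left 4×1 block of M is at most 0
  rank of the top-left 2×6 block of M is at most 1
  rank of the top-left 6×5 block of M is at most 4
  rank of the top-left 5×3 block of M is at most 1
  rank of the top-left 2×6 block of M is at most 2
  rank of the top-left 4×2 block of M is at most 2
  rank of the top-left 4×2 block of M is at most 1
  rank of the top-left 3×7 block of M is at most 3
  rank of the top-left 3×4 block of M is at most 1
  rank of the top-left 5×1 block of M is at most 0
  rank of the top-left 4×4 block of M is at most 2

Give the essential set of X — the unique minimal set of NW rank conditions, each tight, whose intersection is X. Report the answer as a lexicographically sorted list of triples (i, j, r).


The tightest implied rank at each (i,j), from the 17 conditions:

  row 1: 0 | 1 | 1 | 1 | 1 | 1 | 1
  row 2: 0 | 1 | 1 | 1 | 1 | 1 | 2
  row 3: 0 | 1 | 1 | 1 | 2 | 2 | 3
  row 4: 0 | 1 | 1 | 2 | 3 | 3 | 4
  row 5: 0 | 1 | 1 | 2 | 3 | 4 | 5
  row 6: 1 | 2 | 2 | 3 | 4 | 5 | 6
  row 7: 1 | 2 | 3 | 4 | 5 | 6 | 7

giving w = (2, 7, 5, 4, 6, 1, 3) via Δ²R.

|D(w)|=13, |Ess(w)|=4:

[(2, 6, 1), (3, 4, 1), (5, 1, 0), (5, 3, 1)]


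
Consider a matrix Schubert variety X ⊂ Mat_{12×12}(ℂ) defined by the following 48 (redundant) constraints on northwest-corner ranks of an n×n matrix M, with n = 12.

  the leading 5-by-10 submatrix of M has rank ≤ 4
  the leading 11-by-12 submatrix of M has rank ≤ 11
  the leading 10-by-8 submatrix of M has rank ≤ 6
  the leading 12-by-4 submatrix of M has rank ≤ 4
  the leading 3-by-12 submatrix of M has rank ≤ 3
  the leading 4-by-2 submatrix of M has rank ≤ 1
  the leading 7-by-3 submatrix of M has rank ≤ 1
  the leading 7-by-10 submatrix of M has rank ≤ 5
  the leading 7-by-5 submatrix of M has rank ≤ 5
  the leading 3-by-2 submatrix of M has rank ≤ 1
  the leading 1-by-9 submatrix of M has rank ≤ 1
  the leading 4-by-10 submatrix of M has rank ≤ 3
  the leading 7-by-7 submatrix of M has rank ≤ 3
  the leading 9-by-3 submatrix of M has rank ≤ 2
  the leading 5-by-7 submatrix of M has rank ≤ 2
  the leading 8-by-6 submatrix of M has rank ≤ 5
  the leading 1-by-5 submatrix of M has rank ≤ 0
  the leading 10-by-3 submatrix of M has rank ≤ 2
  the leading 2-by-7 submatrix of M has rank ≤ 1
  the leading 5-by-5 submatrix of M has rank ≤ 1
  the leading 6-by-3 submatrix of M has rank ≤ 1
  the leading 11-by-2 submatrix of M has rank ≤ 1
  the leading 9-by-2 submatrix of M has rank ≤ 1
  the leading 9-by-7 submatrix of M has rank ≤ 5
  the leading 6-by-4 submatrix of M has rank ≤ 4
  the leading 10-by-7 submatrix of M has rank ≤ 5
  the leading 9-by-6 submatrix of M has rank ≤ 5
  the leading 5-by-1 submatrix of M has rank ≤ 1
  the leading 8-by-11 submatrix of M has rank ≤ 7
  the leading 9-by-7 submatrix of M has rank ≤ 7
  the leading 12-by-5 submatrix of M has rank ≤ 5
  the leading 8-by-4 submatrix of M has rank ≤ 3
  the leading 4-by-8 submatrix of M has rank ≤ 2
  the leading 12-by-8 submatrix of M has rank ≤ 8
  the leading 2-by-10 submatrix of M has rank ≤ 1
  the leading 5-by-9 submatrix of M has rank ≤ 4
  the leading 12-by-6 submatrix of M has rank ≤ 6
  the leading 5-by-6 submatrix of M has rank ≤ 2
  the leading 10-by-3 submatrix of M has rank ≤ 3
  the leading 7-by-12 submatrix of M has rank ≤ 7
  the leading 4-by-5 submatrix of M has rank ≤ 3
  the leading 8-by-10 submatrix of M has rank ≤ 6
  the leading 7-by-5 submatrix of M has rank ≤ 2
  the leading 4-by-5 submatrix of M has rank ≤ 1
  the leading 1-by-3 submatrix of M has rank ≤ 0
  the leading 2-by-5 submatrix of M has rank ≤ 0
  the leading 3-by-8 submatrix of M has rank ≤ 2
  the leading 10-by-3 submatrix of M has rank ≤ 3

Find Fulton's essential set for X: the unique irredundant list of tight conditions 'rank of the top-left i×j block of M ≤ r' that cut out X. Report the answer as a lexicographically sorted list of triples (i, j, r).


Computing R[i][j] = min implied NW-rank bound (n=12, 48 conditions):

  R[1]: 0 | 0 | 0 | 0 | 0 | 1 | 1 | 1 | 1 | 1 | 1 | 1
  R[2]: 0 | 0 | 0 | 0 | 0 | 1 | 1 | 1 | 1 | 1 | 2 | 2
  R[3]: 1 | 1 | 1 | 1 | 1 | 2 | 2 | 2 | 2 | 2 | 3 | 3
  R[4]: 1 | 1 | 1 | 1 | 1 | 2 | 2 | 2 | 3 | 3 | 4 | 4
  R[5]: 1 | 1 | 1 | 1 | 1 | 2 | 2 | 3 | 4 | 4 | 5 | 5
  R[6]: 1 | 1 | 1 | 2 | 2 | 3 | 3 | 4 | 5 | 5 | 6 | 6
  R[7]: 1 | 1 | 1 | 2 | 2 | 3 | 3 | 4 | 5 | 5 | 6 | 7
  R[8]: 1 | 1 | 2 | 3 | 3 | 4 | 4 | 5 | 6 | 6 | 7 | 8
  R[9]: 1 | 1 | 2 | 3 | 4 | 5 | 5 | 6 | 7 | 7 | 8 | 9
  R[10]: 1 | 1 | 2 | 3 | 4 | 5 | 5 | 6 | 7 | 8 | 9 | 10
  R[11]: 1 | 1 | 2 | 3 | 4 | 5 | 6 | 7 | 8 | 9 | 10 | 11
  R[12]: 1 | 2 | 3 | 4 | 5 | 6 | 7 | 8 | 9 | 10 | 11 | 12

hence w(1..12) = (6, 11, 1, 9, 8, 4, 12, 3, 5, 10, 7, 2).

|D(w)|=37, |Ess(w)|=11:

[(2, 5, 0), (2, 10, 1), (4, 8, 2), (5, 5, 1), (5, 7, 2), (7, 3, 1), (7, 5, 2), (7, 7, 3), (7, 10, 5), (10, 7, 5), (11, 2, 1)]


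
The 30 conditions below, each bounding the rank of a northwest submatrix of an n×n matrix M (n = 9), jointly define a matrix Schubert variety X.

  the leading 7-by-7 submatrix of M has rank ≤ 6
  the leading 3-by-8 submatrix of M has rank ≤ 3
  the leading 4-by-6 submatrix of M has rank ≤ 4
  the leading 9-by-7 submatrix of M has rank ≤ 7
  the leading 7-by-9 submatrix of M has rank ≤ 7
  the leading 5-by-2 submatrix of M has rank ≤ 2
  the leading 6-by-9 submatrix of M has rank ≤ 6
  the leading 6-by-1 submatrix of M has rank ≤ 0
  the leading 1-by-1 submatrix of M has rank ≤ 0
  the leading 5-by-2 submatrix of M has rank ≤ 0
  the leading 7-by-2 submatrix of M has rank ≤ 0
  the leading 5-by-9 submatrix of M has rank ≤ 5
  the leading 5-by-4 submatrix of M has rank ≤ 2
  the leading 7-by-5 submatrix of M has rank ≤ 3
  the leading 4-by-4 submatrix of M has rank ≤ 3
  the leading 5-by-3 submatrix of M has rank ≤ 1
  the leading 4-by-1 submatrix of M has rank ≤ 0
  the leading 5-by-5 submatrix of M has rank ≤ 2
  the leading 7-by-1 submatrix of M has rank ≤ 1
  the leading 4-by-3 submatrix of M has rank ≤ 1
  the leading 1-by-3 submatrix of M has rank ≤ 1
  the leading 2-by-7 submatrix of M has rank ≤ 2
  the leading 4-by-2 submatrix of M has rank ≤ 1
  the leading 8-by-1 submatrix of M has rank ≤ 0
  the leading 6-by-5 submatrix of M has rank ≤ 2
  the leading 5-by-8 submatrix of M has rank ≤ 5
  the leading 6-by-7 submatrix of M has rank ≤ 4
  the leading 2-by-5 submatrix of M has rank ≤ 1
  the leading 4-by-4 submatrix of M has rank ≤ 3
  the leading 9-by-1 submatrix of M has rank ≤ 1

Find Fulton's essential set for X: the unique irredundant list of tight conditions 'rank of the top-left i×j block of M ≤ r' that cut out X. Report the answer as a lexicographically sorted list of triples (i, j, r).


Propagating the 30 rank bounds to every northwest block:

  R[1]: 0, 0, 1, 1, 1, 1, 1, 1, 1
  R[2]: 0, 0, 1, 1, 1, 2, 2, 2, 2
  R[3]: 0, 0, 1, 2, 2, 3, 3, 3, 3
  R[4]: 0, 0, 1, 2, 2, 3, 4, 4, 4
  R[5]: 0, 0, 1, 2, 2, 3, 4, 5, 5
  R[6]: 0, 0, 1, 2, 2, 3, 4, 5, 6
  R[7]: 0, 0, 1, 2, 3, 4, 5, 6, 7
  R[8]: 0, 1, 2, 3, 4, 5, 6, 7, 8
  R[9]: 1, 2, 3, 4, 5, 6, 7, 8, 9

hence w(1..9) = (3, 6, 4, 7, 8, 9, 5, 2, 1).

D(w) has 20 cells with 4 SE-corners; essential set:

[(2, 5, 1), (6, 5, 2), (7, 2, 0), (8, 1, 0)]


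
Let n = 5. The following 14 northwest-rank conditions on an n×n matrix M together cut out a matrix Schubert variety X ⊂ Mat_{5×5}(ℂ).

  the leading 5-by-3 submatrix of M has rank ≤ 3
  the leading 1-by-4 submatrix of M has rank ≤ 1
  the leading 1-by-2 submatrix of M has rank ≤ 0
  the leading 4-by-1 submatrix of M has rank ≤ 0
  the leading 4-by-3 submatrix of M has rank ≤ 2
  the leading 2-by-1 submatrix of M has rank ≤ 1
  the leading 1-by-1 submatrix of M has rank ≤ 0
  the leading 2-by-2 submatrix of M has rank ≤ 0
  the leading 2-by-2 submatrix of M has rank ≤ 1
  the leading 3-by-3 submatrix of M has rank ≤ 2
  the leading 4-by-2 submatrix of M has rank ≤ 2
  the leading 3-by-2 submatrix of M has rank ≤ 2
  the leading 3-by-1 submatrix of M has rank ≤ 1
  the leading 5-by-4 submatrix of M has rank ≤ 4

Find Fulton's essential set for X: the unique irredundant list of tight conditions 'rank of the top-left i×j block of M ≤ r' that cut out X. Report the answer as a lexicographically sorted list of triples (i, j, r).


Computing R[i][j] = min implied NW-rank bound (n=5, 14 conditions):

  R[1]: 0 0 1 1 1
  R[2]: 0 0 1 2 2
  R[3]: 0 1 2 3 3
  R[4]: 0 1 2 3 4
  R[5]: 1 2 3 4 5

reading off 1-entries of Δ²R: w = (3, 4, 2, 5, 1).

2 SE-corners of the 6-cell Rothe diagram give Ess(w):

[(2, 2, 0), (4, 1, 0)]


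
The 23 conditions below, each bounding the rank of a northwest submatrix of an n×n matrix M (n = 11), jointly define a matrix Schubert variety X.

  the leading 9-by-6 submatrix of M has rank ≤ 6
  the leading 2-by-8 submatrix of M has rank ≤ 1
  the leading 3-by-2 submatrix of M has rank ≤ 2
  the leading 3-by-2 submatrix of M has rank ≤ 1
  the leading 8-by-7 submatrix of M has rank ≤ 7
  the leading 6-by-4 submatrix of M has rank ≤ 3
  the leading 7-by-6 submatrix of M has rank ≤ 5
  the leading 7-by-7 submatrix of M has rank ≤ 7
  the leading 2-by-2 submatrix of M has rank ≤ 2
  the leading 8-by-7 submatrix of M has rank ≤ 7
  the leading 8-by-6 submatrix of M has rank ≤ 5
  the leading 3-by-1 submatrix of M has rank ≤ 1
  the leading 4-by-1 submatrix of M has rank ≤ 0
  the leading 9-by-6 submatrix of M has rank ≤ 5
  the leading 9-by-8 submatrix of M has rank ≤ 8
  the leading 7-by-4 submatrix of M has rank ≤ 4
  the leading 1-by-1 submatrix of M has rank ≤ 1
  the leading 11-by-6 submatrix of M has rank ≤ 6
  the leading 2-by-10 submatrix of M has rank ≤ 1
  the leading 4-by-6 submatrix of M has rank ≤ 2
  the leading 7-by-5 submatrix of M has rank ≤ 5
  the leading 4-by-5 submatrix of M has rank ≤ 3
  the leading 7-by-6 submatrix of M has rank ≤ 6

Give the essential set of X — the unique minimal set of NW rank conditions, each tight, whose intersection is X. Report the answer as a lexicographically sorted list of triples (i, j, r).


Rank table r_w(11×11) implied by the 23 constraints:

  R[1]: 0, 1, 1, 1, 1, 1, 1, 1, 1, 1, 1
  R[2]: 0, 1, 1, 1, 1, 1, 1, 1, 1, 1, 2
  R[3]: 0, 1, 2, 2, 2, 2, 2, 2, 2, 2, 3
  R[4]: 0, 1, 2, 2, 2, 2, 3, 3, 3, 3, 4
  R[5]: 1, 2, 3, 3, 3, 3, 4, 4, 4, 4, 5
  R[6]: 1, 2, 3, 3, 4, 4, 5, 5, 5, 5, 6
  R[7]: 1, 2, 3, 4, 5, 5, 6, 6, 6, 6, 7
  R[8]: 1, 2, 3, 4, 5, 5, 6, 7, 7, 7, 8
  R[9]: 1, 2, 3, 4, 5, 5, 6, 7, 8, 8, 9
  R[10]: 1, 2, 3, 4, 5, 6, 7, 8, 9, 9, 10
  R[11]: 1, 2, 3, 4, 5, 6, 7, 8, 9, 10, 11

second differences of R give the permutation w = (2, 11, 3, 7, 1, 5, 4, 8, 9, 6, 10).

ℓ(w)=18; the 5 essential cells (i,j,r):

[(2, 10, 1), (4, 1, 0), (4, 6, 2), (6, 4, 3), (9, 6, 5)]


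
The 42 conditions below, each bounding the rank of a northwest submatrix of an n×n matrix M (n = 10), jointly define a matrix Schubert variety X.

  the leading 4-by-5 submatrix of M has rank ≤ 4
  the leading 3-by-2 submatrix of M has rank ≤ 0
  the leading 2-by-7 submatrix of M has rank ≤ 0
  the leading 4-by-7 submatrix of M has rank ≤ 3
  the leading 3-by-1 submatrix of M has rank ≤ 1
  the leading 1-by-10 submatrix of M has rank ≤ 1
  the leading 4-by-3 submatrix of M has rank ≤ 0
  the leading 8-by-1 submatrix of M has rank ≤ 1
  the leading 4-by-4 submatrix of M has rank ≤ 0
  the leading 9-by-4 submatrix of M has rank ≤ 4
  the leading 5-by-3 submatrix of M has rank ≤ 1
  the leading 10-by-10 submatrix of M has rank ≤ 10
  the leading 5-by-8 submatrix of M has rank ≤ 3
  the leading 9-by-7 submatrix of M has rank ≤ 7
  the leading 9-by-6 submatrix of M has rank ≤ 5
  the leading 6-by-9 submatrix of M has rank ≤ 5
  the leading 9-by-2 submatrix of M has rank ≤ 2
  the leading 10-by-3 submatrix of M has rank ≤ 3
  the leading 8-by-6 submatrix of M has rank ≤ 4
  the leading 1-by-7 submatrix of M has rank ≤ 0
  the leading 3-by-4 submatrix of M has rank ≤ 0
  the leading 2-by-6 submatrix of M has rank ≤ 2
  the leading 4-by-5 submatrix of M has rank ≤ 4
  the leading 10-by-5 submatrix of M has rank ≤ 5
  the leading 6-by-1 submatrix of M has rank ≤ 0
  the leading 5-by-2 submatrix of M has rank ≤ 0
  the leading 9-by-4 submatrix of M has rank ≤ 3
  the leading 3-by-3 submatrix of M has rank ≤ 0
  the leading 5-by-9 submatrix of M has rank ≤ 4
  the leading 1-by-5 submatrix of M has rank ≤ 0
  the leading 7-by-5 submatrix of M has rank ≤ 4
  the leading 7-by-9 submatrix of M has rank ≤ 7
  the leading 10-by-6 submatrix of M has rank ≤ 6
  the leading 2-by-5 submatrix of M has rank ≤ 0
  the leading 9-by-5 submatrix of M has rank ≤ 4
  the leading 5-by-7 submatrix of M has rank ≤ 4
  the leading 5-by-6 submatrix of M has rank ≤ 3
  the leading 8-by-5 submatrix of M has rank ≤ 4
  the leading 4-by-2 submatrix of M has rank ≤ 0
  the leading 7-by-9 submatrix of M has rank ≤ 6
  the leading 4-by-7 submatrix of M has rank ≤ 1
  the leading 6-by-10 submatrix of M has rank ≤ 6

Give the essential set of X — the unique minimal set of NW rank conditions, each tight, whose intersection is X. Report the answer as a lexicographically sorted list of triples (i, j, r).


Propagating the 42 rank bounds to every northwest block:

  R[1]: 0 0 0 0 0 0 0 1 1 1
  R[2]: 0 0 0 0 0 0 0 1 2 2
  R[3]: 0 0 0 0 1 1 1 2 3 3
  R[4]: 0 0 0 0 1 1 1 2 3 4
  R[5]: 0 0 1 1 2 2 2 3 4 5
  R[6]: 0 1 2 2 3 3 3 4 5 6
  R[7]: 1 2 3 3 4 4 4 5 6 7
  R[8]: 1 2 3 3 4 4 5 6 7 8
  R[9]: 1 2 3 3 4 5 6 7 8 9
  R[10]: 1 2 3 4 5 6 7 8 9 10

so w = (8, 9, 5, 10, 3, 2, 1, 7, 6, 4).

|D(w)|=30, |Ess(w)|=7:

[(2, 7, 0), (4, 4, 0), (4, 7, 1), (5, 2, 0), (6, 1, 0), (8, 6, 4), (9, 4, 3)]


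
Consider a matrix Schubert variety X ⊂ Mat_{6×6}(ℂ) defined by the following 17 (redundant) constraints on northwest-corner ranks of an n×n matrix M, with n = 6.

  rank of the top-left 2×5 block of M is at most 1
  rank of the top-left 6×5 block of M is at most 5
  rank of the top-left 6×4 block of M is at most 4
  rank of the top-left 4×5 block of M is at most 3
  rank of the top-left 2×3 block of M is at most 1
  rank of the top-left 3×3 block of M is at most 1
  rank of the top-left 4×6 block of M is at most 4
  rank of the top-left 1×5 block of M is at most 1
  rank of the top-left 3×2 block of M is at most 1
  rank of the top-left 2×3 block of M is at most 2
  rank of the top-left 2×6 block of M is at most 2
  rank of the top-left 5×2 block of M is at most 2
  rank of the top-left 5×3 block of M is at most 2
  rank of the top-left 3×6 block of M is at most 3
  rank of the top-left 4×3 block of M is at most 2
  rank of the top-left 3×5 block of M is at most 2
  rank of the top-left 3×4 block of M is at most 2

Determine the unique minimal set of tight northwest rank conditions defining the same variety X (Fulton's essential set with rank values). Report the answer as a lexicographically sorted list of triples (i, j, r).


Propagating the 17 rank bounds to every northwest block:

  i=1: 1, 1, 1, 1, 1, 1
  i=2: 1, 1, 1, 1, 1, 2
  i=3: 1, 1, 1, 2, 2, 3
  i=4: 1, 2, 2, 3, 3, 4
  i=5: 1, 2, 2, 3, 4, 5
  i=6: 1, 2, 3, 4, 5, 6

reading off 1-entries of Δ²R: w = (1, 6, 4, 2, 5, 3).

ℓ(w)=7; the 3 essential cells (i,j,r):

[(2, 5, 1), (3, 3, 1), (5, 3, 2)]


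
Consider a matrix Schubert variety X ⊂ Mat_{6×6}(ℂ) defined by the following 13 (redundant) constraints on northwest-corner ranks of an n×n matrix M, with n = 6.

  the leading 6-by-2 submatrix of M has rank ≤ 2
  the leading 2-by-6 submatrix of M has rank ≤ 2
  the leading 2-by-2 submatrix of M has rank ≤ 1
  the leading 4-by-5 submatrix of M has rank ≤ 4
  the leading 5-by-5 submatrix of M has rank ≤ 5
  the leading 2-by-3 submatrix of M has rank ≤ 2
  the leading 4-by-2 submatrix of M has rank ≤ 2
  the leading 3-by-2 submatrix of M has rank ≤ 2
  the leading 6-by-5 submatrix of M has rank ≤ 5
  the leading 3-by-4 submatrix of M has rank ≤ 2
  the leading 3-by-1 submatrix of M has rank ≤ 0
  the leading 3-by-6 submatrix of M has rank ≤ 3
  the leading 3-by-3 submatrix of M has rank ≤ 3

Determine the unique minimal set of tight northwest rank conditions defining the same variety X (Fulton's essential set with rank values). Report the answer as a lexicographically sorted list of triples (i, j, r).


Computing R[i][j] = min implied NW-rank bound (n=6, 13 conditions):

  i=1: 0, 1, 1, 1, 1, 1
  i=2: 0, 1, 2, 2, 2, 2
  i=3: 0, 1, 2, 2, 3, 3
  i=4: 1, 2, 3, 3, 4, 4
  i=5: 1, 2, 3, 4, 5, 5
  i=6: 1, 2, 3, 4, 5, 6

so w = (2, 3, 5, 1, 4, 6).

2 SE-corners of the 4-cell Rothe diagram give Ess(w):

[(3, 1, 0), (3, 4, 2)]


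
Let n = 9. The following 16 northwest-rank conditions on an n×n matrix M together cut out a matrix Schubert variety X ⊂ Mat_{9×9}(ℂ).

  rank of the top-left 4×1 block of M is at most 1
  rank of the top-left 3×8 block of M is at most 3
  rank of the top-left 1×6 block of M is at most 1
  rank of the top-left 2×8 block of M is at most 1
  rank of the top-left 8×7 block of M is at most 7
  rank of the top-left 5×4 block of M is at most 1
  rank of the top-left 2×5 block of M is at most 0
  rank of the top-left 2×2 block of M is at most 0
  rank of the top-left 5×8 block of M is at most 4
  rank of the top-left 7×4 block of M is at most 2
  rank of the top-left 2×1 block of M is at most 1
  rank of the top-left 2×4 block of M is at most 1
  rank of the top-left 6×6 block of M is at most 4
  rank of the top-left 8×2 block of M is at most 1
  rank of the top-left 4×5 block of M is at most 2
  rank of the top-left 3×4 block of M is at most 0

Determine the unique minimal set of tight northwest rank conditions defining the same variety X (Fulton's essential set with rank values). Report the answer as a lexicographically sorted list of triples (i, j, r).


Recovering R(i,j) via the rank-extension bound from the 16 conditions:

  i=1: 0 | 0 | 0 | 0 | 0 | 1 | 1 | 1 | 1
  i=2: 0 | 0 | 0 | 0 | 0 | 1 | 1 | 1 | 2
  i=3: 0 | 0 | 0 | 0 | 1 | 2 | 2 | 2 | 3
  i=4: 1 | 1 | 1 | 1 | 2 | 3 | 3 | 3 | 4
  i=5: 1 | 1 | 1 | 1 | 2 | 3 | 4 | 4 | 5
  i=6: 1 | 1 | 2 | 2 | 3 | 4 | 5 | 5 | 6
  i=7: 1 | 1 | 2 | 2 | 3 | 4 | 5 | 6 | 7
  i=8: 1 | 1 | 2 | 3 | 4 | 5 | 6 | 7 | 8
  i=9: 1 | 2 | 3 | 4 | 5 | 6 | 7 | 8 | 9

the unique w with this rank table is (6, 9, 5, 1, 7, 3, 8, 4, 2).

|D(w)|=23, |Ess(w)|=6:

[(2, 5, 0), (2, 8, 1), (3, 4, 0), (5, 4, 1), (7, 4, 2), (8, 2, 1)]


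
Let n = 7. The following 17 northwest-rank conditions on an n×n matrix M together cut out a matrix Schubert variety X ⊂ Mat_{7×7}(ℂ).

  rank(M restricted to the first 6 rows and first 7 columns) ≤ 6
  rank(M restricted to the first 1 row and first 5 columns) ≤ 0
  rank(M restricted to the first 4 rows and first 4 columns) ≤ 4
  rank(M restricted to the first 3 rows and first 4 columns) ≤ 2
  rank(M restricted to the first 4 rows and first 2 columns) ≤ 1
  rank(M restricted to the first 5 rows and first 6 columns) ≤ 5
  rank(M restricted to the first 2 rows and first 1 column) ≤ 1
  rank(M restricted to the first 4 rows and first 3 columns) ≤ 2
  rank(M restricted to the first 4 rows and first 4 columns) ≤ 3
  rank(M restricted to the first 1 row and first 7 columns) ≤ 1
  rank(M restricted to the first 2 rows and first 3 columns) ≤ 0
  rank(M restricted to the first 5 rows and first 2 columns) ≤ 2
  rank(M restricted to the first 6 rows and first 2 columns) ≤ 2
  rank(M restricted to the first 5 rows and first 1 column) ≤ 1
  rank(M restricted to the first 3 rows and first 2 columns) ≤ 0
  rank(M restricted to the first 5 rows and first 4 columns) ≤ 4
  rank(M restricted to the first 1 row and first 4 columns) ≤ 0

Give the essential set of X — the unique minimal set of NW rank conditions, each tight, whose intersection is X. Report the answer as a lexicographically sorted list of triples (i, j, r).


Computing R[i][j] = min implied NW-rank bound (n=7, 17 conditions):

  R[1]: 0 | 0 | 0 | 0 | 0 | 1 | 1
  R[2]: 0 | 0 | 0 | 1 | 1 | 2 | 2
  R[3]: 0 | 0 | 1 | 2 | 2 | 3 | 3
  R[4]: 1 | 1 | 2 | 3 | 3 | 4 | 4
  R[5]: 1 | 2 | 3 | 4 | 4 | 5 | 5
  R[6]: 1 | 2 | 3 | 4 | 5 | 6 | 6
  R[7]: 1 | 2 | 3 | 4 | 5 | 6 | 7

so w = (6, 4, 3, 1, 2, 5, 7).

3 SE-corners of the 10-cell Rothe diagram give Ess(w):

[(1, 5, 0), (2, 3, 0), (3, 2, 0)]


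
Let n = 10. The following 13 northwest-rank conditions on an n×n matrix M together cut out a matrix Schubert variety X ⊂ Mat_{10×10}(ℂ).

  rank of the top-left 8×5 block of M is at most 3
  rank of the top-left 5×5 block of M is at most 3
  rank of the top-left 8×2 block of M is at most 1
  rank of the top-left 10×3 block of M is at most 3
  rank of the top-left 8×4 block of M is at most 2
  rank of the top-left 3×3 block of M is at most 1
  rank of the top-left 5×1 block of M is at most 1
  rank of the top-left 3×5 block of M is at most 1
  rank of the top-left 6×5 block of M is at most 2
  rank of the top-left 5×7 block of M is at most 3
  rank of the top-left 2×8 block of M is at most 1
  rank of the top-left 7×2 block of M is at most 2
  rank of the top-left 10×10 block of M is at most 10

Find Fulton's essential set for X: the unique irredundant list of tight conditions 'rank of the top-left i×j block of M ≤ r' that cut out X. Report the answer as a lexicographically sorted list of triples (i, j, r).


Reconstructing r_w from the 13 given conditions:

  row 1: 1, 1, 1, 1, 1, 1, 1, 1, 1, 1
  row 2: 1, 1, 1, 1, 1, 1, 1, 1, 2, 2
  row 3: 1, 1, 1, 1, 1, 2, 2, 2, 3, 3
  row 4: 1, 1, 2, 2, 2, 3, 3, 3, 4, 4
  row 5: 1, 1, 2, 2, 2, 3, 3, 4, 5, 5
  row 6: 1, 1, 2, 2, 2, 3, 4, 5, 6, 6
  row 7: 1, 1, 2, 2, 3, 4, 5, 6, 7, 7
  row 8: 1, 1, 2, 2, 3, 4, 5, 6, 7, 8
  row 9: 1, 2, 3, 3, 4, 5, 6, 7, 8, 9
  row 10: 1, 2, 3, 4, 5, 6, 7, 8, 9, 10

so w = (1, 9, 6, 3, 8, 7, 5, 10, 2, 4).

Fulton essential set (6 of the 23 Rothe cells):

[(2, 8, 1), (3, 5, 1), (5, 7, 3), (6, 5, 2), (8, 2, 1), (8, 4, 2)]


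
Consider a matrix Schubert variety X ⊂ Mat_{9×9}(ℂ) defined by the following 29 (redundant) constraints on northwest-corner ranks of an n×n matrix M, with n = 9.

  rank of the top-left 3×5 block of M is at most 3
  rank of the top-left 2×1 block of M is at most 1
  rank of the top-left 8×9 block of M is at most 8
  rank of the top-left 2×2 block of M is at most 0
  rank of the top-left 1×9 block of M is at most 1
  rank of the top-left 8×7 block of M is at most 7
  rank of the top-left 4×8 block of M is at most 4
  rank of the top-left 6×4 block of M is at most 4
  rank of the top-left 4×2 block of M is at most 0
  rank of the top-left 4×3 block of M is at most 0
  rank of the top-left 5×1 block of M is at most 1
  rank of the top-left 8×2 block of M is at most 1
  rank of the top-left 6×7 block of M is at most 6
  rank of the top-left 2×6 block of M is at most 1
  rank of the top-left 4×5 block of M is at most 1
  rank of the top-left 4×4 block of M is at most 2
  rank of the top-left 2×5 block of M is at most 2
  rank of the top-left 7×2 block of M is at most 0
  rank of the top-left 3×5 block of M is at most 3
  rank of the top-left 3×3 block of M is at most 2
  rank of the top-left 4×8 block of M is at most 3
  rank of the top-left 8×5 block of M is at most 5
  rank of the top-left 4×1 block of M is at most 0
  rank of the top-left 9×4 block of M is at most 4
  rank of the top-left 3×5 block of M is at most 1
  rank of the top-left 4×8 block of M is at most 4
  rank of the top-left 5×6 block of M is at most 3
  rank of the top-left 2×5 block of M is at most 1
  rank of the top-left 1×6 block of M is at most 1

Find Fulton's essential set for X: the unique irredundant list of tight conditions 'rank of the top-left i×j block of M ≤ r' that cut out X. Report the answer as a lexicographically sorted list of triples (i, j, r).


Reconstructing r_w from the 29 given conditions:

  row 1: 0, 0, 0, 1, 1, 1, 1, 1, 1
  row 2: 0, 0, 0, 1, 1, 1, 2, 2, 2
  row 3: 0, 0, 0, 1, 1, 2, 3, 3, 3
  row 4: 0, 0, 0, 1, 1, 2, 3, 3, 4
  row 5: 0, 0, 1, 2, 2, 3, 4, 4, 5
  row 6: 0, 0, 1, 2, 3, 4, 5, 5, 6
  row 7: 0, 0, 1, 2, 3, 4, 5, 6, 7
  row 8: 1, 1, 2, 3, 4, 5, 6, 7, 8
  row 9: 1, 2, 3, 4, 5, 6, 7, 8, 9

the unique w with this rank table is (4, 7, 6, 9, 3, 5, 8, 1, 2).

ℓ(w)=23; the 5 essential cells (i,j,r):

[(2, 6, 1), (4, 3, 0), (4, 5, 1), (4, 8, 3), (7, 2, 0)]


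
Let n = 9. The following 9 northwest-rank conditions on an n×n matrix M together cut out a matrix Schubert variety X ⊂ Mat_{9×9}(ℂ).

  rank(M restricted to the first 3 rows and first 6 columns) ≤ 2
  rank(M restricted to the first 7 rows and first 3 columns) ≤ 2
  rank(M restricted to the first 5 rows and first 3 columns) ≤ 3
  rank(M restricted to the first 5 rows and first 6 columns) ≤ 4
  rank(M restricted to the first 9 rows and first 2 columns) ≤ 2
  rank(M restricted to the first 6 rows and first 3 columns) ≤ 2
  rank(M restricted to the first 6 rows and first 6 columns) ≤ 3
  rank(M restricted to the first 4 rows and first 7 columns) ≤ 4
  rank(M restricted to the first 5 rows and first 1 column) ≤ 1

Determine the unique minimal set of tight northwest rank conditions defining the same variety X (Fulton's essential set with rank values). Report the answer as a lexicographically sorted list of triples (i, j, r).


Recovering R(i,j) via the rank-extension bound from the 9 conditions:

  1, 1, 1, 1, 1, 1, 1, 1, 1
  1, 2, 2, 2, 2, 2, 2, 2, 2
  1, 2, 2, 2, 2, 2, 3, 3, 3
  1, 2, 2, 3, 3, 3, 4, 4, 4
  1, 2, 2, 3, 3, 3, 4, 5, 5
  1, 2, 2, 3, 3, 3, 4, 5, 6
  1, 2, 2, 3, 4, 4, 5, 6, 7
  1, 2, 3, 4, 5, 5, 6, 7, 8
  1, 2, 3, 4, 5, 6, 7, 8, 9

the unique w with this rank table is (1, 2, 7, 4, 8, 9, 5, 3, 6).

Fulton essential set (3 of the 12 Rothe cells):

[(3, 6, 2), (6, 6, 3), (7, 3, 2)]


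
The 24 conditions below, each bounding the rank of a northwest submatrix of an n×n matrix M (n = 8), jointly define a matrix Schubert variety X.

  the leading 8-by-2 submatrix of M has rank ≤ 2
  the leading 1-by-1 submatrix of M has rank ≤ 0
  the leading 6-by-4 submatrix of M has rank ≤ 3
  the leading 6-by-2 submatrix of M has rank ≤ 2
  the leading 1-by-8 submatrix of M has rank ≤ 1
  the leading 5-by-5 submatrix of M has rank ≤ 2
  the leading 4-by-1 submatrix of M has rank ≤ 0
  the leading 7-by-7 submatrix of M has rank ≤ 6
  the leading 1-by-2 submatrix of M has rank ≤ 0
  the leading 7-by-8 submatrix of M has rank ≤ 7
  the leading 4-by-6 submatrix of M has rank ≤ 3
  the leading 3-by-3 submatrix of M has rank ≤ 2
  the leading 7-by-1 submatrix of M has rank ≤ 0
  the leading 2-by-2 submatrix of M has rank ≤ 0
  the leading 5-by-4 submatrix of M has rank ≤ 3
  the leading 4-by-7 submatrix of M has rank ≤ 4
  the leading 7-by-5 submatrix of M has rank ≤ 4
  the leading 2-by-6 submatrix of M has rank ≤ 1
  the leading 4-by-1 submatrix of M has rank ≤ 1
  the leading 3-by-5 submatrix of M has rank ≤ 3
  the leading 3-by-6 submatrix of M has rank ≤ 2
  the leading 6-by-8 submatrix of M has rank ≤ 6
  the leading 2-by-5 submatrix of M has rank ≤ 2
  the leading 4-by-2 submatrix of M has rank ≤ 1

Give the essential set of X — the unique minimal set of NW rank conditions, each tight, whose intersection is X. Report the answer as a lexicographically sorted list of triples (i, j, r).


Computing R[i][j] = min implied NW-rank bound (n=8, 24 conditions):

  row 1: 0, 0, 1, 1, 1, 1, 1, 1
  row 2: 0, 0, 1, 1, 1, 1, 2, 2
  row 3: 0, 1, 2, 2, 2, 2, 3, 3
  row 4: 0, 1, 2, 2, 2, 3, 4, 4
  row 5: 0, 1, 2, 2, 2, 3, 4, 5
  row 6: 0, 1, 2, 3, 3, 4, 5, 6
  row 7: 0, 1, 2, 3, 4, 5, 6, 7
  row 8: 1, 2, 3, 4, 5, 6, 7, 8

giving w = (3, 7, 2, 6, 8, 4, 5, 1) via Δ²R.

4 SE-corners of the 16-cell Rothe diagram give Ess(w):

[(2, 2, 0), (2, 6, 1), (5, 5, 2), (7, 1, 0)]


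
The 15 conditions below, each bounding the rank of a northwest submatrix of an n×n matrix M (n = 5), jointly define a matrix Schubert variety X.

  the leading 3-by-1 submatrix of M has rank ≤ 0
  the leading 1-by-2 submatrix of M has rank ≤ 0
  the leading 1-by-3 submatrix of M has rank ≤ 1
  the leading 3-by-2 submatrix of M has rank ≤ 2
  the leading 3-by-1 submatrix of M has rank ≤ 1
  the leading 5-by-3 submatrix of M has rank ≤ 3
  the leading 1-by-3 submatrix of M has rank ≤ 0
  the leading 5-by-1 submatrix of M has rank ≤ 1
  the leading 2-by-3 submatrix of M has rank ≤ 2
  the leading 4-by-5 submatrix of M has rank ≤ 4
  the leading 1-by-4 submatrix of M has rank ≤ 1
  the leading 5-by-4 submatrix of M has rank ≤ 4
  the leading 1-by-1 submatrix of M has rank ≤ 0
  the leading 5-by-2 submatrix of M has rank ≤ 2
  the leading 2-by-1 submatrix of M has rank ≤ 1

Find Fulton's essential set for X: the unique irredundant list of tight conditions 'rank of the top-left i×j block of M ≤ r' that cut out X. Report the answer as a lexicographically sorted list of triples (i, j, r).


Propagating the 15 rank bounds to every northwest block:

  R[1]: 0 | 0 | 0 | 1 | 1
  R[2]: 0 | 1 | 1 | 2 | 2
  R[3]: 0 | 1 | 2 | 3 | 3
  R[4]: 1 | 2 | 3 | 4 | 4
  R[5]: 1 | 2 | 3 | 4 | 5

reading off 1-entries of Δ²R: w = (4, 2, 3, 1, 5).

2 SE-corners of the 5-cell Rothe diagram give Ess(w):

[(1, 3, 0), (3, 1, 0)]


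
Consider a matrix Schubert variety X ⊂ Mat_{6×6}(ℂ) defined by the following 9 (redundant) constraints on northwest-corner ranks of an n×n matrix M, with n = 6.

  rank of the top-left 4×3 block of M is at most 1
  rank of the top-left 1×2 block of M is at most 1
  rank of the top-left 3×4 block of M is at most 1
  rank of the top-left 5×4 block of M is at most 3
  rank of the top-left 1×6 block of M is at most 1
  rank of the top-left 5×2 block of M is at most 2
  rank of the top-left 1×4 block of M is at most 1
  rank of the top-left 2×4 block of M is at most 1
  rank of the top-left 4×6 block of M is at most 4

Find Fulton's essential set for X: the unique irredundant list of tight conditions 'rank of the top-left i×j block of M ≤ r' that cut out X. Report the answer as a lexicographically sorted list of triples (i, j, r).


Reconstructing r_w from the 9 given conditions:

  row 1: 1  1  1  1  1  1
  row 2: 1  1  1  1  2  2
  row 3: 1  1  1  1  2  3
  row 4: 1  1  1  2  3  4
  row 5: 1  2  2  3  4  5
  row 6: 1  2  3  4  5  6

the unique w with this rank table is (1, 5, 6, 4, 2, 3).

2 SE-corners of the 8-cell Rothe diagram give Ess(w):

[(3, 4, 1), (4, 3, 1)]


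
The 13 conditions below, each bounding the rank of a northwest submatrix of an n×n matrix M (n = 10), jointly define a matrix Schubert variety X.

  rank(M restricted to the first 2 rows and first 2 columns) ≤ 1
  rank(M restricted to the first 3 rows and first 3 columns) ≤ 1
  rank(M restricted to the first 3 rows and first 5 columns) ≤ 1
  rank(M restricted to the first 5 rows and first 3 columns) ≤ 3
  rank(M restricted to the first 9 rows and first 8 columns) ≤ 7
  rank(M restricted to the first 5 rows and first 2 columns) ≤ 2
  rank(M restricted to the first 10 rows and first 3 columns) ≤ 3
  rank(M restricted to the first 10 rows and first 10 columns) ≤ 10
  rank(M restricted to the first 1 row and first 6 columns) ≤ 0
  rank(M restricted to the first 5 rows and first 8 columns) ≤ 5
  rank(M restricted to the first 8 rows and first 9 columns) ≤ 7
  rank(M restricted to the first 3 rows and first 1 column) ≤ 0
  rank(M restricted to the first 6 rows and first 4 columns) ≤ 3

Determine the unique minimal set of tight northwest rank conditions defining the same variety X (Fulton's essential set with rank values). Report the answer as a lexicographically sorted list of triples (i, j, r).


Propagating the 13 rank bounds to every northwest block:

  R[1]: 0  0  0  0  0  0  1  1  1  1
  R[2]: 0  1  1  1  1  1  2  2  2  2
  R[3]: 0  1  1  1  1  2  3  3  3  3
  R[4]: 1  2  2  2  2  3  4  4  4  4
  R[5]: 1  2  3  3  3  4  5  5  5  5
  R[6]: 1  2  3  3  4  5  6  6  6  6
  R[7]: 1  2  3  4  5  6  7  7  7  7
  R[8]: 1  2  3  4  5  6  7  7  7  8
  R[9]: 1  2  3  4  5  6  7  7  8  9
  R[10]: 1  2  3  4  5  6  7  8  9  10

so w = (7, 2, 6, 1, 3, 5, 4, 10, 9, 8).

Fulton essential set (6 of the 15 Rothe cells):

[(1, 6, 0), (3, 1, 0), (3, 5, 1), (6, 4, 3), (8, 9, 7), (9, 8, 7)]


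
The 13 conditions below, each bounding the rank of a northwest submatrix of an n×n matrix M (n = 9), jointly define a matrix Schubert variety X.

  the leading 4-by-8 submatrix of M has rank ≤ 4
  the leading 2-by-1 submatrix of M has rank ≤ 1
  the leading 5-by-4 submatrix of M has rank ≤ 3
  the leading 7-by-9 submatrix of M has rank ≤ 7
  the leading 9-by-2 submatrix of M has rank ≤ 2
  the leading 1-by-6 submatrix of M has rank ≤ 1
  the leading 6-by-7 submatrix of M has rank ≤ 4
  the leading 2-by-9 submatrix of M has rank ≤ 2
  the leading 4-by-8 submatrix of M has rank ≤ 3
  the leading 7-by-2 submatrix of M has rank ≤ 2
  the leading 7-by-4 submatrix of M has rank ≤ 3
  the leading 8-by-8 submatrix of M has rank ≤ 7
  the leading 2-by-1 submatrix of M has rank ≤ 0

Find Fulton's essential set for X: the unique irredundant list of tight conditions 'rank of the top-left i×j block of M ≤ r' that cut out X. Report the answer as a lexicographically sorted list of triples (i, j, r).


Reconstructing r_w from the 13 given conditions:

  i=1: 0, 1, 1, 1, 1, 1, 1, 1, 1
  i=2: 0, 1, 2, 2, 2, 2, 2, 2, 2
  i=3: 1, 2, 3, 3, 3, 3, 3, 3, 3
  i=4: 1, 2, 3, 3, 3, 3, 3, 3, 4
  i=5: 1, 2, 3, 3, 4, 4, 4, 4, 5
  i=6: 1, 2, 3, 3, 4, 4, 4, 5, 6
  i=7: 1, 2, 3, 3, 4, 5, 5, 6, 7
  i=8: 1, 2, 3, 4, 5, 6, 6, 7, 8
  i=9: 1, 2, 3, 4, 5, 6, 7, 8, 9

reading off 1-entries of Δ²R: w = (2, 3, 1, 9, 5, 8, 6, 4, 7).

Fulton essential set (4 of the 12 Rothe cells):

[(2, 1, 0), (4, 8, 3), (6, 7, 4), (7, 4, 3)]
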